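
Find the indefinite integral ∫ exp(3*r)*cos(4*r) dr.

4*exp(3*r)*sin(4*r)/25 + 3*exp(3*r)*cos(4*r)/25 + C

Let I denote the integral. Integrate by parts with u = cos(4*r), dv = exp(3*r) dr, so v = exp(3*r)/3: I = exp(3*r)*cos(4*r)/3 + (4/3)·∫ exp(3*r)*sin(4*r) dr.
Apply parts again with u = sin(4*r), dv = exp(3*r) dr: ∫ exp(3*r)*sin(4*r) dr = exp(3*r)*sin(4*r)/3 − (4/3)·I. Substituting back brings back I: I = 4*exp(3*r)*sin(4*r)/9 + exp(3*r)*cos(4*r)/3 − (16/9)·I.
Solving for I: (1 + 16/9)·I equals the remaining terms, so I = (9/25)·(4*exp(3*r)*sin(4*r)/9 + exp(3*r)*cos(4*r)/3).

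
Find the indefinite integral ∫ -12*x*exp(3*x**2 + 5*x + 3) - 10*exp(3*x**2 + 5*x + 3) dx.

Let u = 3*x**2 + 5*x + 3, so du = (6*x + 5) dx.
Rewriting, the integral becomes -2·∫ e^u du = -2·e^u.
Substituting back, u = 3*x**2 + 5*x + 3.

-2*exp(3*x**2 + 5*x + 3) + C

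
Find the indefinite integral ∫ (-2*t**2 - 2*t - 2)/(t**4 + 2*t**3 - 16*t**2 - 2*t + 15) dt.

-13*log(t - 3)/32 + log(t - 1)/4 - log(t + 1)/16 + 7*log(t + 5)/32 + C

Factor the denominator: (t - 3)*(t - 1)*(t + 1)*(t + 5).
Partial-fraction decomposition: 7/(32*(t + 5)) - 1/(16*(t + 1)) + 1/(4*(t - 1)) - 13/(32*(t - 3)).
Integrate each term: A/(t−a) contributes A·log|t−a|.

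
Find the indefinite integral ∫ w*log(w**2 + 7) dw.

w**2*log(w**2 + 7)/2 - w**2/2 + 7*log(w**2 + 7)/2 + C

Let u = w**2 + 7, so du = (2*w) dw.
The integral becomes (1/2)·∫ log(u) du; integrate by parts with u′=log(u), dv′=du.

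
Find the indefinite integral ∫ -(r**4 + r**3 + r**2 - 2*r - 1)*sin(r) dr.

r**4*cos(r) - 4*r**3*sin(r) + r**3*cos(r) - 3*r**2*sin(r) - 11*r**2*cos(r) + 22*r*sin(r) - 8*r*cos(r) + 8*sin(r) + 21*cos(r) + C

Use integration by parts with u = r**4 + r**3 + r**2 - 2*r - 1, dv = -sin(r) dr, so v = cos(r).
Apply parts 4 times (tabular method): alternate signs, differentiate u down to 0, integrate dv up.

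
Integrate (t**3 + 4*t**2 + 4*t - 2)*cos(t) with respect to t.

Use integration by parts with u = t**3 + 4*t**2 + 4*t - 2, dv = cos(t) dt, so v = sin(t).
Apply parts 3 times (tabular method): alternate signs, differentiate u down to 0, integrate dv up.

t**3*sin(t) + 4*t**2*sin(t) + 3*t**2*cos(t) - 2*t*sin(t) + 8*t*cos(t) - 10*sin(t) - 2*cos(t) + C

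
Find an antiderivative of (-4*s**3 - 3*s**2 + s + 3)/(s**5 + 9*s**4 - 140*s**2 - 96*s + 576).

-43*log(s - 3)/147 + 13*log(s - 2)/96 - 1445*log(s + 4)/588 + 251*log(s + 6)/96 - 69/(28*s + 112) + C

Factor the denominator: (s - 3)*(s - 2)*(s + 4)**2*(s + 6).
Partial-fraction decomposition: 251/(96*(s + 6)) - 1445/(588*(s + 4)) + 69/(28*(s + 4)**2) + 13/(96*(s - 2)) - 43/(147*(s - 3)).
Integrate each term; A/(s−a) gives A·log|s−a|; A/(s−a)² gives −A/(s−a).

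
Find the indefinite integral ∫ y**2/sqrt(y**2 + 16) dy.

Substitute y = 4·tan(θ), so dy = 4·sec(θ)^2 dθ and the radical becomes sqrt(y**2 + 16) = 4·sec(θ) by the Pythagorean identity.
Integrate the resulting trig expression in θ, then back-substitute tan(θ) = y/4, sec(θ) = sqrt(y**2 + 16)/4 (absorbing any constant into C).

y*sqrt(y**2 + 16)/2 - 8*log(y + sqrt(y**2 + 16)) + C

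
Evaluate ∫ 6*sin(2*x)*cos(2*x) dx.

Let u = cos(2*x), so du = (-2*sin(2*x)) dx.
Rewriting, the integral becomes -3·∫ u^1 du = -3·u^2/2.
Substituting back, u = cos(2*x).

-3*cos(2*x)**2/2 + C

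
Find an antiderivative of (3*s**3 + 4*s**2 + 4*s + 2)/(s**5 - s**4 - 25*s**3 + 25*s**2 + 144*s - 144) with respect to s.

Factor the denominator: (s - 4)*(s - 3)*(s - 1)*(s + 3)*(s + 4).
Partial-fraction decomposition: -71/(140*(s + 4)) + 55/(168*(s + 3)) + 13/(120*(s - 1)) - 131/(84*(s - 3)) + 137/(84*(s - 4)).
Integrate each term: A/(s−a) contributes A·log|s−a|.

137*log(s - 4)/84 - 131*log(s - 3)/84 + 13*log(s - 1)/120 + 55*log(s + 3)/168 - 71*log(s + 4)/140 + C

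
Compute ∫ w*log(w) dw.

Use integration by parts with u = log(w), dv = w dw.
Then du = 1/w dw and v = w**2/2.

w**2*log(w)/2 - w**2/4 + C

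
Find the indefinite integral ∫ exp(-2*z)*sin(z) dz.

Let I denote the integral. Integrate by parts with u = sin(z), dv = exp(-2*z) dz, so v = -exp(-2*z)/2: I = -exp(-2*z)*sin(z)/2 + (1/2)·∫ exp(-2*z)*cos(z) dz.
Apply parts again with u = cos(z), dv = exp(-2*z) dz: ∫ exp(-2*z)*cos(z) dz = -exp(-2*z)*cos(z)/2 − (1/2)·I. Substituting back brings back I: I = -exp(-2*z)*sin(z)/2 - exp(-2*z)*cos(z)/4 − (1/4)·I.
Solving for I: (1 + 1/4)·I equals the remaining terms, so I = (4/5)·(-exp(-2*z)*sin(z)/2 - exp(-2*z)*cos(z)/4).

-2*exp(-2*z)*sin(z)/5 - exp(-2*z)*cos(z)/5 + C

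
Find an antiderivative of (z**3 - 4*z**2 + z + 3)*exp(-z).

(-z**3 + z**2 + z - 2)*exp(-z) + C

Use integration by parts with u = z**3 - 4*z**2 + z + 3, dv = exp(-z) dz, so v = -exp(-z).
Apply parts 3 times (tabular method): alternate signs, differentiate u down to 0, integrate dv up.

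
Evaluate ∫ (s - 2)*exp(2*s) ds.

(2*s - 5)*exp(2*s)/4 + C

Use integration by parts with u = s - 2, dv = exp(2*s) ds, so v = exp(2*s)/2.
Apply parts 1 times (tabular method): alternate signs, differentiate u down to 0, integrate dv up.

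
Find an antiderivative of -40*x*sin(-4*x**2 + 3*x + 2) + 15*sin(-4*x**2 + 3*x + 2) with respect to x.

Let u = 4*x**2 - 3*x - 2, so du = (8*x - 3) dx.
Rewriting, the integral becomes 5·∫ sin(u) du = 5·-cos(u).
Substituting back, u = 4*x**2 - 3*x - 2.

-5*cos(-4*x**2 + 3*x + 2) + C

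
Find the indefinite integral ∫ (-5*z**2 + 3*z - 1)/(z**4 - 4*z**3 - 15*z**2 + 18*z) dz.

-log(z)/18 - 163*log(z - 6)/270 + 3*log(z - 1)/20 + 55*log(z + 3)/108 + C

Factor the denominator: z*(z - 6)*(z - 1)*(z + 3).
Partial-fraction decomposition: 55/(108*(z + 3)) + 3/(20*(z - 1)) - 163/(270*(z - 6)) - 1/(18*z).
Integrate each term: A/(z−a) contributes A·log|z−a|.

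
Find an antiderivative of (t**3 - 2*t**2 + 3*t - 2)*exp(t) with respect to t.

(t**3 - 5*t**2 + 13*t - 15)*exp(t) + C

Use integration by parts with u = t**3 - 2*t**2 + 3*t - 2, dv = exp(t) dt, so v = exp(t).
Apply parts 3 times (tabular method): alternate signs, differentiate u down to 0, integrate dv up.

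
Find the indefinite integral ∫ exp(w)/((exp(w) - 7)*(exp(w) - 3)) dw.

log(exp(w) - 7)/4 - log(exp(w) - 3)/4 + C

Let u = e^w, du = e^w dw.
The integral becomes ∫ du/((u-7)(u-3)); decompose into partial fractions.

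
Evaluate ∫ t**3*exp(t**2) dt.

Let u = t², du = 2t dt; rewrite as (1/2)∫ u^1·exp(1u) du.
Now integrate by parts 1 time.

(t**2 - 1)*exp(t**2)/2 + C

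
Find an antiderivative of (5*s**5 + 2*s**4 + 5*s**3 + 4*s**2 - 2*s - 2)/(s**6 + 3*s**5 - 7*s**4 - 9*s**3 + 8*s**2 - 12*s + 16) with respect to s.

121*log(s - 2)/60 - 2*log(s - 1)/5 - 5*log(s + 2)/4 + 2429*log(s + 4)/510 - 11*log(s**2 + 1)/170 - 7*atan(s)/85 + C

Factor the denominator: (s - 2)*(s - 1)*(s + 2)*(s + 4)*(s**2 + 1).
Partial-fraction decomposition: -(11*s + 7)/(85*(s**2 + 1)) + 2429/(510*(s + 4)) - 5/(4*(s + 2)) - 2/(5*(s - 1)) + 121/(60*(s - 2)).
Integrate each term; A/(s−a) gives A·log|s−a|; the (Bs+D)/(s²+p²) term gives a log and an atan.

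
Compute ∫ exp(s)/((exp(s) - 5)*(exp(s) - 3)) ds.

log(exp(s) - 5)/2 - log(exp(s) - 3)/2 + C

Let u = e^s, du = e^s ds.
The integral becomes ∫ du/((u-3)(u-5)); decompose into partial fractions.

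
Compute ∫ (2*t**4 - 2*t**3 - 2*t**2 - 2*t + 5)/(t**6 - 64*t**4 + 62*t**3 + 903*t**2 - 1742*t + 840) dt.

Factor the denominator: (t - 6)*(t - 4)*(t - 1)**2*(t + 5)*(t + 7).
Partial-fraction decomposition: -5409/(18304*(t + 7)) + 1465/(7128*(t + 5)) - 451/(86400*(t - 1)) + 1/(720*(t - 1)**2) - 349/(1782*(t - 4)) + 2081/(7150*(t - 6)).
Integrate each term; A/(t−a) gives A·log|t−a|; A/(t−a)² gives −A/(t−a).

2081*log(t - 6)/7150 - 349*log(t - 4)/1782 - 451*log(t - 1)/86400 + 1465*log(t + 5)/7128 - 5409*log(t + 7)/18304 - 1/(720*t - 720) + C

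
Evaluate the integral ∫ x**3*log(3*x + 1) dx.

x**4*log(3*x + 1)/4 - x**4/16 + x**3/36 - x**2/72 + x/108 - log(3*x + 1)/324 + C

Use integration by parts with u = log(3*x + 1), dv = x**3 dx.
Then du = 3/(3*x + 1) dx and v = x**4/4.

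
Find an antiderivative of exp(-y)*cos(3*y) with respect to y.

Let I denote the integral. Integrate by parts with u = cos(3*y), dv = exp(-y) dy, so v = -exp(-y): I = -exp(-y)*cos(3*y) − 3·∫ exp(-y)*sin(3*y) dy.
Apply parts again with u = sin(3*y), dv = exp(-y) dy: ∫ exp(-y)*sin(3*y) dy = -exp(-y)*sin(3*y) + 3·I. Substituting back brings back I: I = 3*exp(-y)*sin(3*y) - exp(-y)*cos(3*y) − 9·I.
Solving for I: (1 + 9)·I equals the remaining terms, so I = (1/10)·(3*exp(-y)*sin(3*y) - exp(-y)*cos(3*y)).

3*exp(-y)*sin(3*y)/10 - exp(-y)*cos(3*y)/10 + C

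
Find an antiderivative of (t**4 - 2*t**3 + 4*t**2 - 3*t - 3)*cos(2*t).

Use integration by parts with u = t**4 - 2*t**3 + 4*t**2 - 3*t - 3, dv = cos(2*t) dt, so v = sin(2*t)/2.
Apply parts 4 times (tabular method): alternate signs, differentiate u down to 0, integrate dv up.

t**4*sin(2*t)/2 - t**3*sin(2*t) + t**3*cos(2*t) + t**2*sin(2*t)/2 - 3*t**2*cos(2*t)/2 + t*cos(2*t)/2 - 7*sin(2*t)/4 + C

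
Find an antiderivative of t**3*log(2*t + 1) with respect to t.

Use integration by parts with u = log(2*t + 1), dv = t**3 dt.
Then du = 2/(2*t + 1) dt and v = t**4/4.

t**4*log(2*t + 1)/4 - t**4/16 + t**3/24 - t**2/32 + t/32 - log(2*t + 1)/64 + C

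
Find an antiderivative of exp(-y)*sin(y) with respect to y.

-exp(-y)*sin(y)/2 - exp(-y)*cos(y)/2 + C

Let I denote the integral. Integrate by parts with u = sin(y), dv = exp(-y) dy, so v = -exp(-y): I = -exp(-y)*sin(y) + ∫ exp(-y)*cos(y) dy.
Apply parts again with u = cos(y), dv = exp(-y) dy: ∫ exp(-y)*cos(y) dy = -exp(-y)*cos(y) − I. Substituting back brings back I: I = -exp(-y)*sin(y) - exp(-y)*cos(y) − I.
Solving for I: (1 + 1)·I equals the remaining terms, so I = (1/2)·(-exp(-y)*sin(y) - exp(-y)*cos(y)).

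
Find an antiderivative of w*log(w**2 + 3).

Let u = w**2 + 3, so du = (2*w) dw.
The integral becomes (1/2)·∫ log(u) du; integrate by parts with u′=log(u), dv′=du.

w**2*log(w**2 + 3)/2 - w**2/2 + 3*log(w**2 + 3)/2 + C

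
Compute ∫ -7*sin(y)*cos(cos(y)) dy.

Let u = cos(y), so du = (-sin(y)) dy.
Rewriting, the integral becomes 7·∫ cos(u) du = 7·sin(u).
Substituting back, u = cos(y).

7*sin(cos(y)) + C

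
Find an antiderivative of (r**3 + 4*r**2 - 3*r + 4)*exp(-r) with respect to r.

(-r**3 - 7*r**2 - 11*r - 15)*exp(-r) + C

Use integration by parts with u = r**3 + 4*r**2 - 3*r + 4, dv = exp(-r) dr, so v = -exp(-r).
Apply parts 3 times (tabular method): alternate signs, differentiate u down to 0, integrate dv up.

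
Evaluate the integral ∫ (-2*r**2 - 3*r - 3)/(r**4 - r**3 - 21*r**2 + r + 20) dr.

-17*log(r - 5)/54 + log(r - 1)/5 - log(r + 1)/18 + 23*log(r + 4)/135 + C

Factor the denominator: (r - 5)*(r - 1)*(r + 1)*(r + 4).
Partial-fraction decomposition: 23/(135*(r + 4)) - 1/(18*(r + 1)) + 1/(5*(r - 1)) - 17/(54*(r - 5)).
Integrate each term: A/(r−a) contributes A·log|r−a|.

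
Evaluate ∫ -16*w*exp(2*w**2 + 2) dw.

Let u = 2*w**2 + 2, so du = (4*w) dw.
Rewriting, the integral becomes -4·∫ e^u du = -4·e^u.
Substituting back, u = 2*w**2 + 2.

-4*exp(2*w**2 + 2) + C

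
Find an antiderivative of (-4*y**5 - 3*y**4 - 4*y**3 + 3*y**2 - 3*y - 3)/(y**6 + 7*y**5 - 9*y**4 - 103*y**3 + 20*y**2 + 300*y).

Factor the denominator: y*(y - 3)*(y - 2)*(y + 2)*(y + 5)**2.
Partial-fraction decomposition: -493511/(176400*(y + 5)) + 2803/(210*(y + 5)**2) - 127/(360*(y + 2)) + 205/(392*(y - 2)) - 109/(80*(y - 3)) - 1/(100*y).
Integrate each term; A/(y−a) gives A·log|y−a|; A/(y−a)² gives −A/(y−a).

-log(y)/100 - 109*log(y - 3)/80 + 205*log(y - 2)/392 - 127*log(y + 2)/360 - 493511*log(y + 5)/176400 - 2803/(210*y + 1050) + C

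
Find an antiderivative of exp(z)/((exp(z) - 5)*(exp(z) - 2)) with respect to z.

Let u = e^z, du = e^z dz.
The integral becomes ∫ du/((u-5)(u-2)); decompose into partial fractions.

log(exp(z) - 5)/3 - log(exp(z) - 2)/3 + C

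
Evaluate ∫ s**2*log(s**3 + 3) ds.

Let u = s**3 + 3, so du = (3*s**2) ds.
The integral becomes (1/3)·∫ log(u) du; integrate by parts with u′=log(u), dv′=du.

s**3*log(s**3 + 3)/3 - s**3/3 + log(s**3 + 3) + C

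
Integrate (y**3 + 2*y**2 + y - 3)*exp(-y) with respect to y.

Use integration by parts with u = y**3 + 2*y**2 + y - 3, dv = exp(-y) dy, so v = -exp(-y).
Apply parts 3 times (tabular method): alternate signs, differentiate u down to 0, integrate dv up.

(-y**3 - 5*y**2 - 11*y - 8)*exp(-y) + C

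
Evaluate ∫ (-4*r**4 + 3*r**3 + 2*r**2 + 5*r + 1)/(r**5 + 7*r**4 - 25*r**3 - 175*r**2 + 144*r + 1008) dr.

Factor the denominator: (r - 4)*(r - 3)*(r + 3)*(r + 4)*(r + 7).
Partial-fraction decomposition: -3523/(440*(r + 7)) + 401/(56*(r + 4)) - 401/(168*(r + 3)) + 209/(420*(r - 3)) - 779/(616*(r - 4)).
Integrate each term: A/(r−a) contributes A·log|r−a|.

-779*log(r - 4)/616 + 209*log(r - 3)/420 - 401*log(r + 3)/168 + 401*log(r + 4)/56 - 3523*log(r + 7)/440 + C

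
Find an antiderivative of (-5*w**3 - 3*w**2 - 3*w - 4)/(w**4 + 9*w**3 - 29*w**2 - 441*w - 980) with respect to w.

-629*log(w - 7)/616 - 280*log(w + 4)/33 + 187*log(w + 5)/8 - 1585*log(w + 7)/84 + C

Factor the denominator: (w - 7)*(w + 4)*(w + 5)*(w + 7).
Partial-fraction decomposition: -1585/(84*(w + 7)) + 187/(8*(w + 5)) - 280/(33*(w + 4)) - 629/(616*(w - 7)).
Integrate each term: A/(w−a) contributes A·log|w−a|.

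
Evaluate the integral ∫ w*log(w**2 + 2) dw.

Let u = w**2 + 2, so du = (2*w) dw.
The integral becomes (1/2)·∫ log(u) du; integrate by parts with u′=log(u), dv′=du.

w**2*log(w**2 + 2)/2 - w**2/2 + log(w**2 + 2) + C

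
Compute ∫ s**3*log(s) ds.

Use integration by parts with u = log(s), dv = s**3 ds.
Then du = 1/s ds and v = s**4/4.

s**4*log(s)/4 - s**4/16 + C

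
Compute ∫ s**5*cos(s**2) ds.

Let u = s², du = 2s ds; rewrite as (1/2)∫ u^2·cos(1u) du.
Now integrate by parts 2 times.

s**4*sin(s**2)/2 + s**2*cos(s**2) - sin(s**2) + C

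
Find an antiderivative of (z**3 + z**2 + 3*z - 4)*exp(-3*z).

Use integration by parts with u = z**3 + z**2 + 3*z - 4, dv = exp(-3*z) dz, so v = -exp(-3*z)/3.
Apply parts 3 times (tabular method): alternate signs, differentiate u down to 0, integrate dv up.

(-9*z**3 - 18*z**2 - 39*z + 23)*exp(-3*z)/27 + C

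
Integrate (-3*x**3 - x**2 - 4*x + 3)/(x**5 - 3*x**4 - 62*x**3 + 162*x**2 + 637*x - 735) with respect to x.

Factor the denominator: (x - 7)*(x - 5)*(x - 1)*(x + 3)*(x + 7).
Partial-fraction decomposition: 337/(1792*(x + 7)) - 87/(1280*(x + 3)) - 5/(768*(x - 1)) + 139/(256*(x - 5)) - 1103/(1680*(x - 7)).
Integrate each term: A/(x−a) contributes A·log|x−a|.

-1103*log(x - 7)/1680 + 139*log(x - 5)/256 - 5*log(x - 1)/768 - 87*log(x + 3)/1280 + 337*log(x + 7)/1792 + C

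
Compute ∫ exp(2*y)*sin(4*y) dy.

Let I denote the integral. Integrate by parts with u = sin(4*y), dv = exp(2*y) dy, so v = exp(2*y)/2: I = exp(2*y)*sin(4*y)/2 − 2·∫ exp(2*y)*cos(4*y) dy.
Apply parts again with u = cos(4*y), dv = exp(2*y) dy: ∫ exp(2*y)*cos(4*y) dy = exp(2*y)*cos(4*y)/2 + 2·I. Substituting back brings back I: I = exp(2*y)*sin(4*y)/2 - exp(2*y)*cos(4*y) − 4·I.
Solving for I: (1 + 4)·I equals the remaining terms, so I = (1/5)·(exp(2*y)*sin(4*y)/2 - exp(2*y)*cos(4*y)).

exp(2*y)*sin(4*y)/10 - exp(2*y)*cos(4*y)/5 + C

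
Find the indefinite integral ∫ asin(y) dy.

Use integration by parts with u = arcsin(y), dv = dy.
Then du = 1/sqrt(-y**2 + 1) dy.

y*asin(y) + sqrt(-y**2 + 1) + C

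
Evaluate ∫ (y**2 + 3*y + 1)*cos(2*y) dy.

y**2*sin(2*y)/2 + 3*y*sin(2*y)/2 + y*cos(2*y)/2 + sin(2*y)/4 + 3*cos(2*y)/4 + C

Use integration by parts with u = y**2 + 3*y + 1, dv = cos(2*y) dy, so v = sin(2*y)/2.
Apply parts 2 times (tabular method): alternate signs, differentiate u down to 0, integrate dv up.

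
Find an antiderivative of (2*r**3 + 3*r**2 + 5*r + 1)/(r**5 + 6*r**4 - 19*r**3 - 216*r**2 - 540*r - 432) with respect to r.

Factor the denominator: (r - 6)*(r + 2)*(r + 3)**2*(r + 4).
Partial-fraction decomposition: -99/(20*(r + 4)) + 328/(81*(r + 3)) - 41/(9*(r + 3)**2) + 13/(16*(r + 2)) + 571/(6480*(r - 6)).
Integrate each term; A/(r−a) gives A·log|r−a|; A/(r−a)² gives −A/(r−a).

571*log(r - 6)/6480 + 13*log(r + 2)/16 + 328*log(r + 3)/81 - 99*log(r + 4)/20 + 41/(9*r + 27) + C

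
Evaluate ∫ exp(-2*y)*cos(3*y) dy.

3*exp(-2*y)*sin(3*y)/13 - 2*exp(-2*y)*cos(3*y)/13 + C

Let I denote the integral. Integrate by parts with u = cos(3*y), dv = exp(-2*y) dy, so v = -exp(-2*y)/2: I = -exp(-2*y)*cos(3*y)/2 − (3/2)·∫ exp(-2*y)*sin(3*y) dy.
Apply parts again with u = sin(3*y), dv = exp(-2*y) dy: ∫ exp(-2*y)*sin(3*y) dy = -exp(-2*y)*sin(3*y)/2 + (3/2)·I. Substituting back brings back I: I = 3*exp(-2*y)*sin(3*y)/4 - exp(-2*y)*cos(3*y)/2 − (9/4)·I.
Solving for I: (1 + 9/4)·I equals the remaining terms, so I = (4/13)·(3*exp(-2*y)*sin(3*y)/4 - exp(-2*y)*cos(3*y)/2).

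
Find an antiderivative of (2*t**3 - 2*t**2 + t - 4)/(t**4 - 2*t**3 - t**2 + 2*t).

-2*log(t) + log(t - 2) + 3*log(t**2 - 1)/2 + C

Factor the denominator: t*(t - 2)*(t - 1)*(t + 1).
Partial-fraction decomposition: 3/(2*(t + 1)) + 3/(2*(t - 1)) + 1/(t - 2) - 2/t.
Integrate each term: A/(t−a) contributes A·log|t−a|.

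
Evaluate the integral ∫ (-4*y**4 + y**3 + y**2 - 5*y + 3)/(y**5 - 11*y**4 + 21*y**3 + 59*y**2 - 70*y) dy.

-3*log(y)/70 - 2311*log(y - 7)/189 + 593*log(y - 5)/70 - log(y - 1)/18 - 55*log(y + 2)/378 + C

Factor the denominator: y*(y - 7)*(y - 5)*(y - 1)*(y + 2).
Partial-fraction decomposition: -55/(378*(y + 2)) - 1/(18*(y - 1)) + 593/(70*(y - 5)) - 2311/(189*(y - 7)) - 3/(70*y).
Integrate each term: A/(y−a) contributes A·log|y−a|.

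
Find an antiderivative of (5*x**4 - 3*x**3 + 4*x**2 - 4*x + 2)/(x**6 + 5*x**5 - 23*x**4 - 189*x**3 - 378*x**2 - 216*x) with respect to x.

Factor the denominator: x*(x - 6)*(x + 1)*(x + 3)**2*(x + 4).
Partial-fraction decomposition: -259/(20*(x + 4)) + 6109/(486*(x + 3)) - 268/(27*(x + 3)**2) + 3/(14*(x + 1)) + 2977/(17010*(x - 6)) - 1/(108*x).
Integrate each term; A/(x−a) gives A·log|x−a|; A/(x−a)² gives −A/(x−a).

-log(x)/108 + 2977*log(x - 6)/17010 + 3*log(x + 1)/14 + 6109*log(x + 3)/486 - 259*log(x + 4)/20 + 268/(27*x + 81) + C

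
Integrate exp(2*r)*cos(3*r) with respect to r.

Let I denote the integral. Integrate by parts with u = cos(3*r), dv = exp(2*r) dr, so v = exp(2*r)/2: I = exp(2*r)*cos(3*r)/2 + (3/2)·∫ exp(2*r)*sin(3*r) dr.
Apply parts again with u = sin(3*r), dv = exp(2*r) dr: ∫ exp(2*r)*sin(3*r) dr = exp(2*r)*sin(3*r)/2 − (3/2)·I. Substituting back brings back I: I = 3*exp(2*r)*sin(3*r)/4 + exp(2*r)*cos(3*r)/2 − (9/4)·I.
Solving for I: (1 + 9/4)·I equals the remaining terms, so I = (4/13)·(3*exp(2*r)*sin(3*r)/4 + exp(2*r)*cos(3*r)/2).

3*exp(2*r)*sin(3*r)/13 + 2*exp(2*r)*cos(3*r)/13 + C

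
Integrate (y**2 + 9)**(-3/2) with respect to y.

Substitute y = 3·tan(θ), so dy = 3·sec(θ)^2 dθ and the radical becomes sqrt(y**2 + 9) = 3·sec(θ) by the Pythagorean identity.
Integrate the resulting trig expression in θ, then back-substitute tan(θ) = y/3, sec(θ) = sqrt(y**2 + 9)/3 (absorbing any constant into C).

y/(9*sqrt(y**2 + 9)) + C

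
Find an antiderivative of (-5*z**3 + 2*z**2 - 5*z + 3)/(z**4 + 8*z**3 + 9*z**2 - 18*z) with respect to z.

-log(z)/6 - 5*log(z - 1)/28 + 19*log(z + 3)/4 - 395*log(z + 6)/42 + C

Factor the denominator: z*(z - 1)*(z + 3)*(z + 6).
Partial-fraction decomposition: -395/(42*(z + 6)) + 19/(4*(z + 3)) - 5/(28*(z - 1)) - 1/(6*z).
Integrate each term: A/(z−a) contributes A·log|z−a|.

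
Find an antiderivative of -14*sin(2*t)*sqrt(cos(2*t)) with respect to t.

Let u = cos(2*t), so du = (-2*sin(2*t)) dt.
Rewriting, the integral becomes 7·∫ √u du = 7·(2/3)u^(3/2).
Substituting back, u = cos(2*t).

14*cos(2*t)**(3/2)/3 + C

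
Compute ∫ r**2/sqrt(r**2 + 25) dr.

r*sqrt(r**2 + 25)/2 - 25*log(r + sqrt(r**2 + 25))/2 + C

Substitute r = 5·tan(θ), so dr = 5·sec(θ)^2 dθ and the radical becomes sqrt(r**2 + 25) = 5·sec(θ) by the Pythagorean identity.
Integrate the resulting trig expression in θ, then back-substitute tan(θ) = r/5, sec(θ) = sqrt(r**2 + 25)/5 (absorbing any constant into C).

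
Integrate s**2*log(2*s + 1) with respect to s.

Use integration by parts with u = log(2*s + 1), dv = s**2 ds.
Then du = 2/(2*s + 1) ds and v = s**3/3.

s**3*log(2*s + 1)/3 - s**3/9 + s**2/12 - s/12 + log(2*s + 1)/24 + C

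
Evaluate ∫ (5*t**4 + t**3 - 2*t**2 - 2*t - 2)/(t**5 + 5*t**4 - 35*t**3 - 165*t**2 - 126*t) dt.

Factor the denominator: t*(t - 6)*(t + 1)*(t + 3)*(t + 7).
Partial-fraction decomposition: 1447/(273*(t + 7)) - 91/(54*(t + 3)) + 1/(42*(t + 1)) + 3305/(2457*(t - 6)) + 1/(63*t).
Integrate each term: A/(t−a) contributes A·log|t−a|.

log(t)/63 + 3305*log(t - 6)/2457 + log(t + 1)/42 - 91*log(t + 3)/54 + 1447*log(t + 7)/273 + C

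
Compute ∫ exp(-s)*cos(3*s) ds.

3*exp(-s)*sin(3*s)/10 - exp(-s)*cos(3*s)/10 + C

Let I denote the integral. Integrate by parts with u = cos(3*s), dv = exp(-s) ds, so v = -exp(-s): I = -exp(-s)*cos(3*s) − 3·∫ exp(-s)*sin(3*s) ds.
Apply parts again with u = sin(3*s), dv = exp(-s) ds: ∫ exp(-s)*sin(3*s) ds = -exp(-s)*sin(3*s) + 3·I. Substituting back brings back I: I = 3*exp(-s)*sin(3*s) - exp(-s)*cos(3*s) − 9·I.
Solving for I: (1 + 9)·I equals the remaining terms, so I = (1/10)·(3*exp(-s)*sin(3*s) - exp(-s)*cos(3*s)).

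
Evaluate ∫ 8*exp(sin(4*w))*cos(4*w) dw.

Let u = sin(4*w), so du = (4*cos(4*w)) dw.
Rewriting, the integral becomes 2·∫ e^u du = 2·e^u.
Substituting back, u = sin(4*w).

2*exp(sin(4*w)) + C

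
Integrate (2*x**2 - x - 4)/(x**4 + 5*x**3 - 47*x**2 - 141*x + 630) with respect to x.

Factor the denominator: (x - 5)*(x - 3)*(x + 6)*(x + 7).
Partial-fraction decomposition: -101/(120*(x + 7)) + 74/(99*(x + 6)) - 11/(180*(x - 3)) + 41/(264*(x - 5)).
Integrate each term: A/(x−a) contributes A·log|x−a|.

41*log(x - 5)/264 - 11*log(x - 3)/180 + 74*log(x + 6)/99 - 101*log(x + 7)/120 + C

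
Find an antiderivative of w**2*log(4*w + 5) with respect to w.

w**3*log(4*w + 5)/3 - w**3/9 + 5*w**2/24 - 25*w/48 + 125*log(4*w + 5)/192 + C

Use integration by parts with u = log(4*w + 5), dv = w**2 dw.
Then du = 4/(4*w + 5) dw and v = w**3/3.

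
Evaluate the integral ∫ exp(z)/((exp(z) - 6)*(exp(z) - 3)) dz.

Let u = e^z, du = e^z dz.
The integral becomes ∫ du/((u-3)(u-6)); decompose into partial fractions.

log(exp(z) - 6)/3 - log(exp(z) - 3)/3 + C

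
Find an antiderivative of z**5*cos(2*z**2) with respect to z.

z**4*sin(2*z**2)/4 + z**2*cos(2*z**2)/4 - sin(2*z**2)/8 + C

Let u = z², du = 2z dz; rewrite as (1/2)∫ u^2·cos(2u) du.
Now integrate by parts 2 times.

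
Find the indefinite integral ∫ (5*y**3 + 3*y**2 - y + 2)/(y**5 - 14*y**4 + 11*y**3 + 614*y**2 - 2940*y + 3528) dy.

1857*log(y - 7)/70 - 17835*log(y - 6)/676 - 13*log(y - 2)/180 - 1559*log(y + 7)/21294 + 296/(13*y - 78) + C

Factor the denominator: (y - 7)*(y - 6)**2*(y - 2)*(y + 7).
Partial-fraction decomposition: -1559/(21294*(y + 7)) - 13/(180*(y - 2)) - 17835/(676*(y - 6)) - 296/(13*(y - 6)**2) + 1857/(70*(y - 7)).
Integrate each term; A/(y−a) gives A·log|y−a|; A/(y−a)² gives −A/(y−a).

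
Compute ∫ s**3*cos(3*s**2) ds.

s**2*sin(3*s**2)/6 + cos(3*s**2)/18 + C

Let u = s², du = 2s ds; rewrite as (1/2)∫ u^1·cos(3u) du.
Now integrate by parts 1 time.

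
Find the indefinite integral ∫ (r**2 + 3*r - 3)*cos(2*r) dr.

Use integration by parts with u = r**2 + 3*r - 3, dv = cos(2*r) dr, so v = sin(2*r)/2.
Apply parts 2 times (tabular method): alternate signs, differentiate u down to 0, integrate dv up.

r**2*sin(2*r)/2 + 3*r*sin(2*r)/2 + r*cos(2*r)/2 - 7*sin(2*r)/4 + 3*cos(2*r)/4 + C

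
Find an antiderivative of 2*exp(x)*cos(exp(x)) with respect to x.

2*sin(exp(x)) + C

Let u = exp(x), so du = (exp(x)) dx.
Rewriting, the integral becomes 2·∫ cos(u) du = 2·sin(u).
Substituting back, u = exp(x).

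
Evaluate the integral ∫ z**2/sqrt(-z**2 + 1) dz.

Substitute z = sin(θ), so dz = cos(θ) dθ and the radical becomes sqrt(-z**2 + 1) = cos(θ) by the Pythagorean identity.
Integrate the resulting trig expression in θ, then back-substitute θ = asin(z), sin(θ) = z, cos(θ) = sqrt(-z**2 + 1) (absorbing any constant into C).

-z*sqrt(-z**2 + 1)/2 + asin(z)/2 + C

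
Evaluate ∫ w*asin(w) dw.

w**2*asin(w)/2 + w*sqrt(-w**2 + 1)/4 - asin(w)/4 + C

Use integration by parts with u = arcsin(w), dv = w dw.
Then du = 1/sqrt(-w**2 + 1) dw.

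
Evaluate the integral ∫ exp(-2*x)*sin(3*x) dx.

-2*exp(-2*x)*sin(3*x)/13 - 3*exp(-2*x)*cos(3*x)/13 + C

Let I denote the integral. Integrate by parts with u = sin(3*x), dv = exp(-2*x) dx, so v = -exp(-2*x)/2: I = -exp(-2*x)*sin(3*x)/2 + (3/2)·∫ exp(-2*x)*cos(3*x) dx.
Apply parts again with u = cos(3*x), dv = exp(-2*x) dx: ∫ exp(-2*x)*cos(3*x) dx = -exp(-2*x)*cos(3*x)/2 − (3/2)·I. Substituting back brings back I: I = -exp(-2*x)*sin(3*x)/2 - 3*exp(-2*x)*cos(3*x)/4 − (9/4)·I.
Solving for I: (1 + 9/4)·I equals the remaining terms, so I = (4/13)·(-exp(-2*x)*sin(3*x)/2 - 3*exp(-2*x)*cos(3*x)/4).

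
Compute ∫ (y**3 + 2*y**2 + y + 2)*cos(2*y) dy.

y**3*sin(2*y)/2 + y**2*sin(2*y) + 3*y**2*cos(2*y)/4 - y*sin(2*y)/4 + y*cos(2*y) + sin(2*y)/2 - cos(2*y)/8 + C

Use integration by parts with u = y**3 + 2*y**2 + y + 2, dv = cos(2*y) dy, so v = sin(2*y)/2.
Apply parts 3 times (tabular method): alternate signs, differentiate u down to 0, integrate dv up.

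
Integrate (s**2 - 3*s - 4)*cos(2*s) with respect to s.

Use integration by parts with u = s**2 - 3*s - 4, dv = cos(2*s) ds, so v = sin(2*s)/2.
Apply parts 2 times (tabular method): alternate signs, differentiate u down to 0, integrate dv up.

s**2*sin(2*s)/2 - 3*s*sin(2*s)/2 + s*cos(2*s)/2 - 9*sin(2*s)/4 - 3*cos(2*s)/4 + C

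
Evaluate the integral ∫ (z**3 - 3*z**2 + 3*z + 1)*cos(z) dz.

z**3*sin(z) - 3*z**2*sin(z) + 3*z**2*cos(z) - 3*z*sin(z) - 6*z*cos(z) + 7*sin(z) - 3*cos(z) + C

Use integration by parts with u = z**3 - 3*z**2 + 3*z + 1, dv = cos(z) dz, so v = sin(z).
Apply parts 3 times (tabular method): alternate signs, differentiate u down to 0, integrate dv up.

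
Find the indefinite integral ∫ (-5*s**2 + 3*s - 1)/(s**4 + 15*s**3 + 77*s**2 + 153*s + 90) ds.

-9*log(s + 1)/40 + 55*log(s + 3)/12 - 141*log(s + 5)/8 + 199*log(s + 6)/15 + C

Factor the denominator: (s + 1)*(s + 3)*(s + 5)*(s + 6).
Partial-fraction decomposition: 199/(15*(s + 6)) - 141/(8*(s + 5)) + 55/(12*(s + 3)) - 9/(40*(s + 1)).
Integrate each term: A/(s−a) contributes A·log|s−a|.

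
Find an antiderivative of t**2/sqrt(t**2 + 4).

Substitute t = 2·tan(θ), so dt = 2·sec(θ)^2 dθ and the radical becomes sqrt(t**2 + 4) = 2·sec(θ) by the Pythagorean identity.
Integrate the resulting trig expression in θ, then back-substitute tan(θ) = t/2, sec(θ) = sqrt(t**2 + 4)/2 (absorbing any constant into C).

t*sqrt(t**2 + 4)/2 - 2*log(t + sqrt(t**2 + 4)) + C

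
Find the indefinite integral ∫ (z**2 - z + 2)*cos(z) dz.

z**2*sin(z) - z*sin(z) + 2*z*cos(z) - cos(z) + C

Use integration by parts with u = z**2 - z + 2, dv = cos(z) dz, so v = sin(z).
Apply parts 2 times (tabular method): alternate signs, differentiate u down to 0, integrate dv up.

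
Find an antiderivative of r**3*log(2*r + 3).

Use integration by parts with u = log(2*r + 3), dv = r**3 dr.
Then du = 2/(2*r + 3) dr and v = r**4/4.

r**4*log(2*r + 3)/4 - r**4/16 + r**3/8 - 9*r**2/32 + 27*r/32 - 81*log(2*r + 3)/64 + C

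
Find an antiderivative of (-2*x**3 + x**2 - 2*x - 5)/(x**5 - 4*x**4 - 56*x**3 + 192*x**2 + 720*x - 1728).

Factor the denominator: (x - 6)**2*(x - 2)*(x + 4)*(x + 6).
Partial-fraction decomposition: 475/(2304*(x + 6)) - 49/(400*(x + 4)) - 7/(256*(x - 2)) - 811/(14400*(x - 6)) - 413/(480*(x - 6)**2).
Integrate each term; A/(x−a) gives A·log|x−a|; A/(x−a)² gives −A/(x−a).

-811*log(x - 6)/14400 - 7*log(x - 2)/256 - 49*log(x + 4)/400 + 475*log(x + 6)/2304 + 413/(480*x - 2880) + C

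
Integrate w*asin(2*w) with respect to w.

w**2*asin(2*w)/2 + w*sqrt(-4*w**2 + 1)/8 - asin(2*w)/16 + C

Use integration by parts with u = arcsin(2*w), dv = w dw.
Then du = 2/sqrt(-4*w**2 + 1) dw.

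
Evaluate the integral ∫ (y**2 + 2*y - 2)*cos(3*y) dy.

y**2*sin(3*y)/3 + 2*y*sin(3*y)/3 + 2*y*cos(3*y)/9 - 20*sin(3*y)/27 + 2*cos(3*y)/9 + C

Use integration by parts with u = y**2 + 2*y - 2, dv = cos(3*y) dy, so v = sin(3*y)/3.
Apply parts 2 times (tabular method): alternate signs, differentiate u down to 0, integrate dv up.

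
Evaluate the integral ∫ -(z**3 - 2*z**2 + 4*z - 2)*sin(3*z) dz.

z**3*cos(3*z)/3 - z**2*sin(3*z)/3 - 2*z**2*cos(3*z)/3 + 4*z*sin(3*z)/9 + 10*z*cos(3*z)/9 - 10*sin(3*z)/27 - 14*cos(3*z)/27 + C

Use integration by parts with u = z**3 - 2*z**2 + 4*z - 2, dv = -sin(3*z) dz, so v = cos(3*z)/3.
Apply parts 3 times (tabular method): alternate signs, differentiate u down to 0, integrate dv up.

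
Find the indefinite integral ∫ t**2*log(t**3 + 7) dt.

Let u = t**3 + 7, so du = (3*t**2) dt.
The integral becomes (1/3)·∫ log(u) du; integrate by parts with u′=log(u), dv′=du.

t**3*log(t**3 + 7)/3 - t**3/3 + 7*log(t**3 + 7)/3 + C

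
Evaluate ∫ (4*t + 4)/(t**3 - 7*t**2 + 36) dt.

Factor the denominator: (t - 6)*(t - 3)*(t + 2).
Partial-fraction decomposition: -1/(10*(t + 2)) - 16/(15*(t - 3)) + 7/(6*(t - 6)).
Integrate each term: A/(t−a) contributes A·log|t−a|.

7*log(t - 6)/6 - 16*log(t - 3)/15 - log(t + 2)/10 + C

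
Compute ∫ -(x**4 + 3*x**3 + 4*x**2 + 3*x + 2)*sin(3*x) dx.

Use integration by parts with u = x**4 + 3*x**3 + 4*x**2 + 3*x + 2, dv = -sin(3*x) dx, so v = cos(3*x)/3.
Apply parts 4 times (tabular method): alternate signs, differentiate u down to 0, integrate dv up.

x**4*cos(3*x)/3 - 4*x**3*sin(3*x)/9 + x**3*cos(3*x) - x**2*sin(3*x) + 8*x**2*cos(3*x)/9 - 16*x*sin(3*x)/27 + x*cos(3*x)/3 - sin(3*x)/9 + 38*cos(3*x)/81 + C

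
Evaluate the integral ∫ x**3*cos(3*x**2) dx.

Let u = x², du = 2x dx; rewrite as (1/2)∫ u^1·cos(3u) du.
Now integrate by parts 1 time.

x**2*sin(3*x**2)/6 + cos(3*x**2)/18 + C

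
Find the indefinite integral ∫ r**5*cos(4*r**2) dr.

r**4*sin(4*r**2)/8 + r**2*cos(4*r**2)/16 - sin(4*r**2)/64 + C

Let u = r², du = 2r dr; rewrite as (1/2)∫ u^2·cos(4u) du.
Now integrate by parts 2 times.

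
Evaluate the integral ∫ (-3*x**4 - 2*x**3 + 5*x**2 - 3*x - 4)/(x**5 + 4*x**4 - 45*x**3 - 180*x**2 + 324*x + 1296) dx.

Factor the denominator: (x - 6)*(x - 3)*(x + 3)*(x + 4)*(x + 6).
Partial-fraction decomposition: -1631/(324*(x + 6)) + 138/(35*(x + 4)) - 139/(162*(x + 3)) + 265/(1134*(x - 3)) - 2081/(1620*(x - 6)).
Integrate each term: A/(x−a) contributes A·log|x−a|.

-2081*log(x - 6)/1620 + 265*log(x - 3)/1134 - 139*log(x + 3)/162 + 138*log(x + 4)/35 - 1631*log(x + 6)/324 + C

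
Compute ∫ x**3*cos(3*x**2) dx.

Let u = x², du = 2x dx; rewrite as (1/2)∫ u^1·cos(3u) du.
Now integrate by parts 1 time.

x**2*sin(3*x**2)/6 + cos(3*x**2)/18 + C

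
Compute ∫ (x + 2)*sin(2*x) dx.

-x*cos(2*x)/2 + sin(2*x)/4 - cos(2*x) + C

Use integration by parts with u = x + 2, dv = sin(2*x) dx, so v = -cos(2*x)/2.
Apply parts 1 times (tabular method): alternate signs, differentiate u down to 0, integrate dv up.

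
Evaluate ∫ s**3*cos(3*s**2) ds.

s**2*sin(3*s**2)/6 + cos(3*s**2)/18 + C

Let u = s², du = 2s ds; rewrite as (1/2)∫ u^1·cos(3u) du.
Now integrate by parts 1 time.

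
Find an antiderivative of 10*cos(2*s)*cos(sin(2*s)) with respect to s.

5*sin(sin(2*s)) + C

Let u = sin(2*s), so du = (2*cos(2*s)) ds.
Rewriting, the integral becomes 5·∫ cos(u) du = 5·sin(u).
Substituting back, u = sin(2*s).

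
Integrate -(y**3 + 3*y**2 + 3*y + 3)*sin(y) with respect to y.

Use integration by parts with u = y**3 + 3*y**2 + 3*y + 3, dv = -sin(y) dy, so v = cos(y).
Apply parts 3 times (tabular method): alternate signs, differentiate u down to 0, integrate dv up.

y**3*cos(y) - 3*y**2*sin(y) + 3*y**2*cos(y) - 6*y*sin(y) - 3*y*cos(y) + 3*sin(y) - 3*cos(y) + C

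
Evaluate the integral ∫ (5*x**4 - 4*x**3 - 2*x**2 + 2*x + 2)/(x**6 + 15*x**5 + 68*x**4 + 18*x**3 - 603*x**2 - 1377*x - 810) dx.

Factor the denominator: (x - 3)*(x + 1)*(x + 3)**2*(x + 5)*(x + 6).
Partial-fraction decomposition: -7262/(405*(x + 6)) + 3567/(128*(x + 5)) - 4295/(432*(x + 3)) + 491/(72*(x + 3)**2) - 7/(320*(x + 1)) + 287/(10368*(x - 3)).
Integrate each term; A/(x−a) gives A·log|x−a|; A/(x−a)² gives −A/(x−a).

287*log(x - 3)/10368 - 7*log(x + 1)/320 - 4295*log(x + 3)/432 + 3567*log(x + 5)/128 - 7262*log(x + 6)/405 - 491/(72*x + 216) + C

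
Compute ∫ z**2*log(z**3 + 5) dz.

Let u = z**3 + 5, so du = (3*z**2) dz.
The integral becomes (1/3)·∫ log(u) du; integrate by parts with u′=log(u), dv′=du.

z**3*log(z**3 + 5)/3 - z**3/3 + 5*log(z**3 + 5)/3 + C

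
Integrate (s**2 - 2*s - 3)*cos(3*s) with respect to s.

s**2*sin(3*s)/3 - 2*s*sin(3*s)/3 + 2*s*cos(3*s)/9 - 29*sin(3*s)/27 - 2*cos(3*s)/9 + C

Use integration by parts with u = s**2 - 2*s - 3, dv = cos(3*s) ds, so v = sin(3*s)/3.
Apply parts 2 times (tabular method): alternate signs, differentiate u down to 0, integrate dv up.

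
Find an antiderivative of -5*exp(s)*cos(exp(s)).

Let u = exp(s), so du = (exp(s)) ds.
Rewriting, the integral becomes -5·∫ cos(u) du = -5·sin(u).
Substituting back, u = exp(s).

-5*sin(exp(s)) + C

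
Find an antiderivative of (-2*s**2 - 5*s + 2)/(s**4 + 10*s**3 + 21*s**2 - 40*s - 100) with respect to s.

Factor the denominator: (s - 2)*(s + 2)*(s + 5)**2.
Partial-fraction decomposition: 85/(441*(s + 5)) - 23/(21*(s + 5)**2) - 1/(9*(s + 2)) - 4/(49*(s - 2)).
Integrate each term; A/(s−a) gives A·log|s−a|; A/(s−a)² gives −A/(s−a).

-4*log(s - 2)/49 - log(s + 2)/9 + 85*log(s + 5)/441 + 23/(21*s + 105) + C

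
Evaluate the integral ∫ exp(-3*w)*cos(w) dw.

Let I denote the integral. Integrate by parts with u = cos(w), dv = exp(-3*w) dw, so v = -exp(-3*w)/3: I = -exp(-3*w)*cos(w)/3 − (1/3)·∫ exp(-3*w)*sin(w) dw.
Apply parts again with u = sin(w), dv = exp(-3*w) dw: ∫ exp(-3*w)*sin(w) dw = -exp(-3*w)*sin(w)/3 + (1/3)·I. Substituting back brings back I: I = exp(-3*w)*sin(w)/9 - exp(-3*w)*cos(w)/3 − (1/9)·I.
Solving for I: (1 + 1/9)·I equals the remaining terms, so I = (9/10)·(exp(-3*w)*sin(w)/9 - exp(-3*w)*cos(w)/3).

exp(-3*w)*sin(w)/10 - 3*exp(-3*w)*cos(w)/10 + C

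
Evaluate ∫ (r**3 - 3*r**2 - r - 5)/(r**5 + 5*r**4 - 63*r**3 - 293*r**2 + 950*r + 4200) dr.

Factor the denominator: (r - 6)*(r - 5)*(r + 4)*(r + 5)*(r + 7).
Partial-fraction decomposition: -61/(117*(r + 7)) + 10/(11*(r + 5)) - 113/(270*(r + 4)) - 1/(27*(r - 5)) + 97/(1430*(r - 6)).
Integrate each term: A/(r−a) contributes A·log|r−a|.

97*log(r - 6)/1430 - log(r - 5)/27 - 113*log(r + 4)/270 + 10*log(r + 5)/11 - 61*log(r + 7)/117 + C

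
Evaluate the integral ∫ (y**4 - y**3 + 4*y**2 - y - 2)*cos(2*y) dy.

Use integration by parts with u = y**4 - y**3 + 4*y**2 - y - 2, dv = cos(2*y) dy, so v = sin(2*y)/2.
Apply parts 4 times (tabular method): alternate signs, differentiate u down to 0, integrate dv up.

y**4*sin(2*y)/2 - y**3*sin(2*y)/2 + y**3*cos(2*y) + y**2*sin(2*y)/2 - 3*y**2*cos(2*y)/4 + y*sin(2*y)/4 + y*cos(2*y)/2 - 5*sin(2*y)/4 + cos(2*y)/8 + C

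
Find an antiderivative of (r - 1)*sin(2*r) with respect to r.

Use integration by parts with u = r - 1, dv = sin(2*r) dr, so v = -cos(2*r)/2.
Apply parts 1 times (tabular method): alternate signs, differentiate u down to 0, integrate dv up.

-r*cos(2*r)/2 + sin(2*r)/4 + cos(2*r)/2 + C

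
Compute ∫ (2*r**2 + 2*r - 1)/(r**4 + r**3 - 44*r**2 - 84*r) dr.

log(r)/84 + 37*log(r - 7)/273 + log(r + 2)/24 - 59*log(r + 6)/312 + C

Factor the denominator: r*(r - 7)*(r + 2)*(r + 6).
Partial-fraction decomposition: -59/(312*(r + 6)) + 1/(24*(r + 2)) + 37/(273*(r - 7)) + 1/(84*r).
Integrate each term: A/(r−a) contributes A·log|r−a|.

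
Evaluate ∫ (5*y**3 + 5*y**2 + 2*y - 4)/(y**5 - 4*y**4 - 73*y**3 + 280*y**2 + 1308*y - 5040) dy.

Factor the denominator: (y - 7)*(y - 5)*(y - 4)*(y + 6)**2.
Partial-fraction decomposition: -84608/(511225*(y + 6)) + 458/(715*(y + 6)**2) + 101/(75*(y - 4)) - 378/(121*(y - 5)) + 985/(507*(y - 7)).
Integrate each term; A/(y−a) gives A·log|y−a|; A/(y−a)² gives −A/(y−a).

985*log(y - 7)/507 - 378*log(y - 5)/121 + 101*log(y - 4)/75 - 84608*log(y + 6)/511225 - 458/(715*y + 4290) + C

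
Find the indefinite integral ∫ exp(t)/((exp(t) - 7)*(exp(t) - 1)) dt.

Let u = e^t, du = e^t dt.
The integral becomes ∫ du/((u-1)(u-7)); decompose into partial fractions.

log(exp(t) - 7)/6 - log(exp(t) - 1)/6 + C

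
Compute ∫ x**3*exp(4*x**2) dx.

(4*x**2 - 1)*exp(4*x**2)/32 + C

Let u = x², du = 2x dx; rewrite as (1/2)∫ u^1·exp(4u) du.
Now integrate by parts 1 time.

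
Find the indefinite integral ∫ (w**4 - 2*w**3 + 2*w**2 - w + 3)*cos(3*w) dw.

w**4*sin(3*w)/3 - 2*w**3*sin(3*w)/3 + 4*w**3*cos(3*w)/9 + 2*w**2*sin(3*w)/9 - 2*w**2*cos(3*w)/3 + w*sin(3*w)/9 + 4*w*cos(3*w)/27 + 77*sin(3*w)/81 + cos(3*w)/27 + C

Use integration by parts with u = w**4 - 2*w**3 + 2*w**2 - w + 3, dv = cos(3*w) dw, so v = sin(3*w)/3.
Apply parts 4 times (tabular method): alternate signs, differentiate u down to 0, integrate dv up.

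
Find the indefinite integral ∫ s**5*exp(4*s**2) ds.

(8*s**4 - 4*s**2 + 1)*exp(4*s**2)/64 + C

Let u = s², du = 2s ds; rewrite as (1/2)∫ u^2·exp(4u) du.
Now integrate by parts 2 times.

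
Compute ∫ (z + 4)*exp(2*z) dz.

(2*z + 7)*exp(2*z)/4 + C

Use integration by parts with u = z + 4, dv = exp(2*z) dz, so v = exp(2*z)/2.
Apply parts 1 times (tabular method): alternate signs, differentiate u down to 0, integrate dv up.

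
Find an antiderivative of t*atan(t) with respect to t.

Use integration by parts with u = arctan(t), dv = t dt.
Then du = 1/(t**2 + 1) dt.

t**2*atan(t)/2 - t/2 + atan(t)/2 + C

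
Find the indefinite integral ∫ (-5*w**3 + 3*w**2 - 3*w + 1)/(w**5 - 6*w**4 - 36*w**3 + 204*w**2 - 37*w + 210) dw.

-397*log(w - 7)/325 + 141*log(w - 5)/143 + 1207*log(w + 6)/5291 + 89*log(w**2 + 1)/24050 - 127*atan(w)/12025 + C

Factor the denominator: (w - 7)*(w - 5)*(w + 6)*(w**2 + 1).
Partial-fraction decomposition: (89*w - 127)/(12025*(w**2 + 1)) + 1207/(5291*(w + 6)) + 141/(143*(w - 5)) - 397/(325*(w - 7)).
Integrate each term; A/(w−a) gives A·log|w−a|; the (Bw+D)/(w²+p²) term gives a log and an atan.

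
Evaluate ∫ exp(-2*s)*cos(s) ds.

exp(-2*s)*sin(s)/5 - 2*exp(-2*s)*cos(s)/5 + C

Let I denote the integral. Integrate by parts with u = cos(s), dv = exp(-2*s) ds, so v = -exp(-2*s)/2: I = -exp(-2*s)*cos(s)/2 − (1/2)·∫ exp(-2*s)*sin(s) ds.
Apply parts again with u = sin(s), dv = exp(-2*s) ds: ∫ exp(-2*s)*sin(s) ds = -exp(-2*s)*sin(s)/2 + (1/2)·I. Substituting back brings back I: I = exp(-2*s)*sin(s)/4 - exp(-2*s)*cos(s)/2 − (1/4)·I.
Solving for I: (1 + 1/4)·I equals the remaining terms, so I = (4/5)·(exp(-2*s)*sin(s)/4 - exp(-2*s)*cos(s)/2).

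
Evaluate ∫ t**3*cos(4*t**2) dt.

Let u = t², du = 2t dt; rewrite as (1/2)∫ u^1·cos(4u) du.
Now integrate by parts 1 time.

t**2*sin(4*t**2)/8 + cos(4*t**2)/32 + C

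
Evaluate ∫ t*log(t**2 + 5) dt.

t**2*log(t**2 + 5)/2 - t**2/2 + 5*log(t**2 + 5)/2 + C

Let u = t**2 + 5, so du = (2*t) dt.
The integral becomes (1/2)·∫ log(u) du; integrate by parts with u′=log(u), dv′=du.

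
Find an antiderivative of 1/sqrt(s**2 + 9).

Substitute s = 3·tan(θ), so ds = 3·sec(θ)^2 dθ and the radical becomes sqrt(s**2 + 9) = 3·sec(θ) by the Pythagorean identity.
Integrate the resulting trig expression in θ, then back-substitute tan(θ) = s/3, sec(θ) = sqrt(s**2 + 9)/3 (absorbing any constant into C).

log(s + sqrt(s**2 + 9)) + C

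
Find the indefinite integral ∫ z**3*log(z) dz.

Use integration by parts with u = log(z), dv = z**3 dz.
Then du = 1/z dz and v = z**4/4.

z**4*log(z)/4 - z**4/16 + C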